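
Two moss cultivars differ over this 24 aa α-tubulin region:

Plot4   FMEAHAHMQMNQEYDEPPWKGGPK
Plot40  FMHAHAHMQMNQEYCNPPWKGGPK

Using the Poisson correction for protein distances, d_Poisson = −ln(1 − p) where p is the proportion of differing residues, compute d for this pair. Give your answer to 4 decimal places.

The sequences differ at positions 3 (E/H), 15 (D/C), 16 (E/N).
p = 3/24 = 0.125000.
d = −ln(1 − 0.125000) = −ln(0.875000) = 0.1335.

0.1335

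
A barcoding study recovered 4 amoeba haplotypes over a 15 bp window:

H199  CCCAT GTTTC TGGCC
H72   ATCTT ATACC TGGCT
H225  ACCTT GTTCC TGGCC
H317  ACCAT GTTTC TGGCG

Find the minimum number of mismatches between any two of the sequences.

2

Pairwise Hamming distances:
  H199 vs H72: 7
  H199 vs H225: 3
  H199 vs H317: 2
  H72 vs H225: 4
  H72 vs H317: 6
  H225 vs H317: 3
The smallest is 2, between H199 and H317.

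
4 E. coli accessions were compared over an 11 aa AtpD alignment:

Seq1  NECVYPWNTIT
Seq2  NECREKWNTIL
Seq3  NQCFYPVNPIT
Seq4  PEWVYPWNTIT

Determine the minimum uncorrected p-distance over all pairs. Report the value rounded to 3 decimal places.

0.182

Pairwise Hamming distances:
  Seq1 vs Seq2: 4
  Seq1 vs Seq3: 4
  Seq1 vs Seq4: 2
  Seq2 vs Seq3: 7
  Seq2 vs Seq4: 6
  Seq3 vs Seq4: 6
The smallest is 2 mismatches, between Seq1 and Seq4; p = 2/11 = 0.182.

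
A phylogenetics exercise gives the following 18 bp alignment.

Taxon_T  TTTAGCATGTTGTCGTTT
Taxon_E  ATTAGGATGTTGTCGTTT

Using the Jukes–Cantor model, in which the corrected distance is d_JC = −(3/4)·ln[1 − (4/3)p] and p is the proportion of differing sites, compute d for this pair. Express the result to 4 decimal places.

The sequences differ at positions 1 (T/A), 6 (C/G).
p = 2/18 = 0.111111.
d = −0.75 · ln(1 − (4/3)·0.111111) = −0.75 · ln(0.851852) = −0.75 · (-0.160342) = 0.1203.

0.1203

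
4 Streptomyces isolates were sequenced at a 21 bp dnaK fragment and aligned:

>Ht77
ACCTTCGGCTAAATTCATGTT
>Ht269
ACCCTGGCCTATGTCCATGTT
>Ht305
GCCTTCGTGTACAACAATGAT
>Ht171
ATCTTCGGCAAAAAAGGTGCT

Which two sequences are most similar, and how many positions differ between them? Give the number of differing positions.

6

Pairwise Hamming distances:
  Ht77 vs Ht269: 6
  Ht77 vs Ht305: 8
  Ht77 vs Ht171: 7
  Ht269 vs Ht305: 10
  Ht269 vs Ht171: 12
  Ht305 vs Ht171: 10
The smallest is 6, between Ht77 and Ht269.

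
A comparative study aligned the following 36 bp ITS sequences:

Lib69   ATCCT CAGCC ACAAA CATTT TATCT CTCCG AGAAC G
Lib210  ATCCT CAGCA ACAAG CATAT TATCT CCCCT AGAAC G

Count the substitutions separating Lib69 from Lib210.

The sequences differ at positions 10 (C/A), 15 (A/G), 19 (T/A), 27 (T/C), 30 (G/T).
That gives 5 mismatches out of 36 aligned sites, so the Hamming distance is 5.

5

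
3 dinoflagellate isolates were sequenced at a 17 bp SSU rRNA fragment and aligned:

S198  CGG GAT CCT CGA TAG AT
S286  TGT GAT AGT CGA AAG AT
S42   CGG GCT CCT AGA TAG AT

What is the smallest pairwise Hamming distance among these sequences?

Pairwise Hamming distances:
  S198 vs S286: 5
  S198 vs S42: 2
  S286 vs S42: 7
The smallest is 2, between S198 and S42.

2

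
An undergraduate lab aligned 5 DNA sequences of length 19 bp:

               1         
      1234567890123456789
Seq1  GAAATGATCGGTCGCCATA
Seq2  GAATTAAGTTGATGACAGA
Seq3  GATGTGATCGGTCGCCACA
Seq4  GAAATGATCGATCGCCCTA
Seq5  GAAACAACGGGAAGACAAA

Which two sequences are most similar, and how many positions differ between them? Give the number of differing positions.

Pairwise Hamming distances:
  Seq1 vs Seq2: 9
  Seq1 vs Seq3: 3
  Seq1 vs Seq4: 2
  Seq1 vs Seq5: 8
  Seq2 vs Seq3: 10
  Seq2 vs Seq4: 11
  Seq2 vs Seq5: 7
  Seq3 vs Seq4: 5
  Seq3 vs Seq5: 10
  Seq4 vs Seq5: 10
The smallest is 2, between Seq1 and Seq4.

2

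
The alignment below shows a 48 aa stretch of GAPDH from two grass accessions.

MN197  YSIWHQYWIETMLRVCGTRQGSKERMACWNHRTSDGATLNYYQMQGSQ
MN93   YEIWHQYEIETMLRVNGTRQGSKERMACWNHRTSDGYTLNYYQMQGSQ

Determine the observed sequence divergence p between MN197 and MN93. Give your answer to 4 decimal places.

0.0833

The sequences differ at positions 2 (S/E), 8 (W/E), 16 (C/N), 37 (A/Y).
There are 4 differences over 48 sites, so p = 4/48 = 0.0833.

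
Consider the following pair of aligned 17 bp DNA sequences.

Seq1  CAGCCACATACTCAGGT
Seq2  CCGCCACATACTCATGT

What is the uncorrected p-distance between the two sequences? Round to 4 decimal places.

Mismatches occur at site 2 (A→C), site 15 (G→T).
There are 2 differences over 17 sites, so p = 2/17 = 0.1176.

0.1176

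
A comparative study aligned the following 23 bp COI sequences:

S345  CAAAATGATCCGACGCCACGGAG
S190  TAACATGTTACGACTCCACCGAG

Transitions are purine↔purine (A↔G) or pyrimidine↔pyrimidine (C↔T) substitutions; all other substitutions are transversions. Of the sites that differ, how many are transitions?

Mismatches occur at site 1 (C/T, transition), site 4 (A/C, transversion), site 8 (A/T, transversion), site 10 (C/A, transversion), site 15 (G/T, transversion), site 20 (G/C, transversion).
Of the 6 differences, 1 transition and 5 transversions, so the answer is 1.

1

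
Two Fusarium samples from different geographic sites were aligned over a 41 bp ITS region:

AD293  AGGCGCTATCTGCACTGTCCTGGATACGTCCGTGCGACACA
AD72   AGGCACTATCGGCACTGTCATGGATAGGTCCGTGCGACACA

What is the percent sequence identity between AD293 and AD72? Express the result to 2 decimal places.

The sequences differ at positions 5 (G/A), 11 (T/G), 20 (C/A), 27 (C/G).
37 of the 41 sites match, so the percent identity is 37/41 × 100 = 90.24%.

90.24%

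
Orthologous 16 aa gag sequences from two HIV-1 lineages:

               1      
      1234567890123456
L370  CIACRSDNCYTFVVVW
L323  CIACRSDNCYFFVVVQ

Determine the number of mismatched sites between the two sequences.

2

Differing sites — 11:T/F; 16:W/Q.
That gives 2 mismatches out of 16 aligned sites, so the Hamming distance is 2.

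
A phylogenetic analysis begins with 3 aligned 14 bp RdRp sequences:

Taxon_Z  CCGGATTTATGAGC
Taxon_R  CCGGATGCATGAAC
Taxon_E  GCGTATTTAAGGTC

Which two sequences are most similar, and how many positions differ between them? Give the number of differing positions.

Pairwise Hamming distances:
  Taxon_Z vs Taxon_R: 3
  Taxon_Z vs Taxon_E: 5
  Taxon_R vs Taxon_E: 7
The smallest is 3, between Taxon_Z and Taxon_R.

3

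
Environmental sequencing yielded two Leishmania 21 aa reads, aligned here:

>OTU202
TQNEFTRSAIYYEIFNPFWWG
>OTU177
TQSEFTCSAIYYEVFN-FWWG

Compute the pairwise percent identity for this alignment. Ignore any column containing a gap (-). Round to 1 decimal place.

85.0%

Excluding the 1 gap column leaves 20 comparable sites.
Mismatches occur at site 3 (N/S), site 7 (R/C), site 14 (I/V).
17 of the 20 comparable sites match, so the percent identity is 17/20 × 100 = 85.0%.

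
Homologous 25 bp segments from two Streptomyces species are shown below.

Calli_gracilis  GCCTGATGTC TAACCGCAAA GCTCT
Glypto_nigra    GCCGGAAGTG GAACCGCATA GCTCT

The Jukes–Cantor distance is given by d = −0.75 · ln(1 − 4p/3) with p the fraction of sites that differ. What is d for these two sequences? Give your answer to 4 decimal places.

The sequences differ at positions 4 (T/G), 7 (T/A), 10 (C/G), 11 (T/G), 19 (A/T).
p = 5/25 = 0.200000.
d = −0.75 · ln(1 − (4/3)·0.200000) = −0.75 · ln(0.733333) = −0.75 · (-0.310155) = 0.2326.

0.2326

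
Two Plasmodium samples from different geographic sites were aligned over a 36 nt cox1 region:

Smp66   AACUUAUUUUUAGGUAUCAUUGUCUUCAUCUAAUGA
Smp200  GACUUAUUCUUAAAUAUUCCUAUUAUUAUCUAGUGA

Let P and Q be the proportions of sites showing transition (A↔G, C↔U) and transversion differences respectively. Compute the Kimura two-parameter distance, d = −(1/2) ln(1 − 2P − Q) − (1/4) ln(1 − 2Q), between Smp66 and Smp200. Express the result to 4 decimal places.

The sequences differ at positions 1 (A/G, transition), 9 (U/C, transition), 13 (G/A, transition), 14 (G/A, transition), 18 (C/U, transition), 19 (A/C, transversion), 20 (U/C, transition), 22 (G/A, transition), 24 (C/U, transition), 25 (U/A, transversion), 27 (C/U, transition), 33 (A/G, transition).
Of the 12 differences, 10 transitions and 2 transversions over 36 sites: P = 10/36 = 0.277778, Q = 2/36 = 0.055556.
d = −0.5·ln(0.388888) − 0.25·ln(0.888888) = −0.5·(-0.944464) − 0.25·(-0.117784) = 0.5017.

0.5017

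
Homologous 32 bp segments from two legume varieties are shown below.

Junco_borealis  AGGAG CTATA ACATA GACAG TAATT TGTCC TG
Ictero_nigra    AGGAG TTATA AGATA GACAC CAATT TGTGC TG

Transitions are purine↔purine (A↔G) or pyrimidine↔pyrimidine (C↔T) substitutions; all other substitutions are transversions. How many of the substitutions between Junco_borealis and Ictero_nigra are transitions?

2

Mismatches occur at site 6 (C→T, transition), site 12 (C→G, transversion), site 20 (G→C, transversion), site 21 (T→C, transition), site 29 (C→G, transversion).
Of the 5 differences, 2 transitions and 3 transversions, so the answer is 2.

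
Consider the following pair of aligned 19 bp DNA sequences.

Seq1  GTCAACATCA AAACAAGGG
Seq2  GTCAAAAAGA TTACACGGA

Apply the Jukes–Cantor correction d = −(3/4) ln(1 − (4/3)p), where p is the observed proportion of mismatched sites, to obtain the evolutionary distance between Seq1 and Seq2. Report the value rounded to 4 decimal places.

Mismatches occur at site 6 (C/A), site 8 (T/A), site 9 (C/G), site 11 (A/T), site 12 (A/T), site 16 (A/C), site 19 (G/A).
p = 7/19 = 0.368421.
d = −0.75 · ln(1 − (4/3)·0.368421) = −0.75 · ln(0.508772) = −0.75 · (-0.675755) = 0.5068.

0.5068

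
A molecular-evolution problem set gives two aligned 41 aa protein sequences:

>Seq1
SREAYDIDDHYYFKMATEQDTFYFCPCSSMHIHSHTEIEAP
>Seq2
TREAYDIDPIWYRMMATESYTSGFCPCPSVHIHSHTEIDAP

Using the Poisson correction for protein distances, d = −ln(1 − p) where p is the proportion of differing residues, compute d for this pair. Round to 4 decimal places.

Mismatches occur at site 1 (S↔T), site 9 (D↔P), site 10 (H↔I), site 11 (Y↔W), site 13 (F↔R), site 14 (K↔M), site 19 (Q↔S), site 20 (D↔Y), site 22 (F↔S), site 23 (Y↔G), site 28 (S↔P), site 30 (M↔V), site 39 (E↔D).
p = 13/41 = 0.317073.
d = −ln(1 − 0.317073) = −ln(0.682927) = 0.3814.

0.3814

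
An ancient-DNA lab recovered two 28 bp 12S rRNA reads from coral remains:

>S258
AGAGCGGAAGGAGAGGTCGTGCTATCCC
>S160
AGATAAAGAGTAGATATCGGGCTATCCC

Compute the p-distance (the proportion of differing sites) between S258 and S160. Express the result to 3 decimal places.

Mismatches occur at site 4 (G/T), site 5 (C/A), site 6 (G/A), site 7 (G/A), site 8 (A/G), site 11 (G/T), site 15 (G/T), site 16 (G/A), site 20 (T/G).
There are 9 differences over 28 sites, so p = 9/28 = 0.321.

0.321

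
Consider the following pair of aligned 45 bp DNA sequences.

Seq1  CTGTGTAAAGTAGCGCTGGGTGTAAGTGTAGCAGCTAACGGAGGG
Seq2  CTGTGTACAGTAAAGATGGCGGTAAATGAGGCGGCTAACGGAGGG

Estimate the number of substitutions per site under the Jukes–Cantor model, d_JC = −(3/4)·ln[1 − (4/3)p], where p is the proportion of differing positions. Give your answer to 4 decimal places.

Mismatches occur at site 8 (A↔C), site 13 (G↔A), site 14 (C↔A), site 16 (C↔A), site 20 (G↔C), site 21 (T↔G), site 26 (G↔A), site 29 (T↔A), site 30 (A↔G), site 33 (A↔G).
p = 10/45 = 0.222222.
d = −0.75 · ln(1 − (4/3)·0.222222) = −0.75 · ln(0.703704) = −0.75 · (-0.351397) = 0.2635.

0.2635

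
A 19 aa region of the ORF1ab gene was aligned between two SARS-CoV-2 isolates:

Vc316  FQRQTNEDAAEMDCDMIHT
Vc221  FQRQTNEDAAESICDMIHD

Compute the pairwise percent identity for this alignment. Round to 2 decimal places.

The sequences differ at positions 12 (M/S), 13 (D/I), 19 (T/D).
16 of the 19 sites match, so the percent identity is 16/19 × 100 = 84.21%.

84.21%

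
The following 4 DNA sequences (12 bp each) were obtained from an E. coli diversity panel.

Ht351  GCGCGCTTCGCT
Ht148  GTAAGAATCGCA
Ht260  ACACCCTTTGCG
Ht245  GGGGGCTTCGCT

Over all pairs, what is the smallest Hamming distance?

2

Pairwise Hamming distances:
  Ht351 vs Ht148: 6
  Ht351 vs Ht260: 5
  Ht351 vs Ht245: 2
  Ht148 vs Ht260: 8
  Ht148 vs Ht245: 6
  Ht260 vs Ht245: 7
The smallest is 2, between Ht351 and Ht245.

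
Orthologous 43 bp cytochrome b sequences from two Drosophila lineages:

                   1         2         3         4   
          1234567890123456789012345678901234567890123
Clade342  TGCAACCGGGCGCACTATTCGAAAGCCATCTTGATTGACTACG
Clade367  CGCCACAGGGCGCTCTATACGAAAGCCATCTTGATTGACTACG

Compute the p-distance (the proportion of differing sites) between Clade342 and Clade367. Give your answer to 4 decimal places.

0.1163

The sequences differ at positions 1 (T/C), 4 (A/C), 7 (C/A), 14 (A/T), 19 (T/A).
There are 5 differences over 43 sites, so p = 5/43 = 0.1163.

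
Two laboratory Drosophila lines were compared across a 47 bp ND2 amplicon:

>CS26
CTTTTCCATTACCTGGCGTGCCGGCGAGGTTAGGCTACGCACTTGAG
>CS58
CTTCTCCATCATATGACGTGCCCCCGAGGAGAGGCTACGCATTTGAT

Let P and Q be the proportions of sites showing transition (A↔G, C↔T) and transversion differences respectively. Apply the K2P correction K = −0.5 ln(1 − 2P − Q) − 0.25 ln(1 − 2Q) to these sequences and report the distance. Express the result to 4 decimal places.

Mismatches occur at site 4 (T↔C, transition), site 10 (T↔C, transition), site 12 (C↔T, transition), site 13 (C↔A, transversion), site 16 (G↔A, transition), site 23 (G↔C, transversion), site 24 (G↔C, transversion), site 30 (T↔A, transversion), site 31 (T↔G, transversion), site 42 (C↔T, transition), site 47 (G↔T, transversion).
Of the 11 differences, 5 transitions and 6 transversions over 47 sites: P = 5/47 = 0.106383, Q = 6/47 = 0.127660.
d = −0.5·ln(0.659574) − 0.25·ln(0.744680) = −0.5·(-0.416161) − 0.25·(-0.294801) = 0.2818.

0.2818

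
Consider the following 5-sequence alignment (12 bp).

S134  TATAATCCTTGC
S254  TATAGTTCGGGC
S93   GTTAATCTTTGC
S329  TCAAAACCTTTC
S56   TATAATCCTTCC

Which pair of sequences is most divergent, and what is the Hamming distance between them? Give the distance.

Pairwise Hamming distances:
  S134 vs S254: 4
  S134 vs S93: 3
  S134 vs S329: 4
  S134 vs S56: 1
  S254 vs S93: 7
  S254 vs S329: 8
  S254 vs S56: 5
  S93 vs S329: 6
  S93 vs S56: 4
  S329 vs S56: 4
The largest is 8, between S254 and S329.

8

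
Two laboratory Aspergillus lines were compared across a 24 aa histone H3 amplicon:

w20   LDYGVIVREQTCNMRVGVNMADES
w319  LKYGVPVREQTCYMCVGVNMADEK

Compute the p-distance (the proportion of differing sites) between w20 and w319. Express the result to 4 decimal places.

0.2083

The sequences differ at positions 2 (D/K), 6 (I/P), 13 (N/Y), 15 (R/C), 24 (S/K).
There are 5 differences over 24 sites, so p = 5/24 = 0.2083.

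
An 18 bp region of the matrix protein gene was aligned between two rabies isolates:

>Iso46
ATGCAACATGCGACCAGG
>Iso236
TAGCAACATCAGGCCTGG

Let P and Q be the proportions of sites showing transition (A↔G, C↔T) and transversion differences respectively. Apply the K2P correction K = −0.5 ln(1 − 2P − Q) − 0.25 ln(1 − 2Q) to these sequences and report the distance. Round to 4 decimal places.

Mismatches occur at site 1 (A/T, transversion), site 2 (T/A, transversion), site 10 (G/C, transversion), site 11 (C/A, transversion), site 13 (A/G, transition), site 16 (A/T, transversion).
Of the 6 differences, 1 transition and 5 transversions over 18 sites: P = 1/18 = 0.055556, Q = 5/18 = 0.277778.
d = −0.5·ln(0.611110) − 0.25·ln(0.444444) = −0.5·(-0.492478) − 0.25·(-0.810931) = 0.4490.

0.4490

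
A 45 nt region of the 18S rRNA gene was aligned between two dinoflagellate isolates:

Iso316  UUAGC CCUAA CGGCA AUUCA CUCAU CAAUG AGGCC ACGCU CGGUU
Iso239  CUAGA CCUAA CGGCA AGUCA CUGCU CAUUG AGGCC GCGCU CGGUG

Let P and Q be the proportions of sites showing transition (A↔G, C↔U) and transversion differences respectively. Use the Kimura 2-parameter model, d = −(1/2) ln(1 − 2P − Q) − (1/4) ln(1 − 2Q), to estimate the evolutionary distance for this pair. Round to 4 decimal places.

Differing sites — 1:U/C (Ti); 5:C/A (Tv); 17:U/G (Tv); 23:C/G (Tv); 24:A/C (Tv); 28:A/U (Tv); 36:A/G (Ti); 45:U/G (Tv).
Of the 8 differences, 2 transitions and 6 transversions over 45 sites: P = 2/45 = 0.044444, Q = 6/45 = 0.133333.
d = −0.5·ln(0.777779) − 0.25·ln(0.733334) = −0.5·(-0.251313) − 0.25·(-0.310154) = 0.2032.

0.2032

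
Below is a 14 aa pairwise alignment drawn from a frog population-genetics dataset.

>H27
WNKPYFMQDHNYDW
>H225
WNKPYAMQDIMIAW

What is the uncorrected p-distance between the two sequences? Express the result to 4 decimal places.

Mismatches occur at site 6 (F→A), site 10 (H→I), site 11 (N→M), site 12 (Y→I), site 13 (D→A).
There are 5 differences over 14 sites, so p = 5/14 = 0.3571.

0.3571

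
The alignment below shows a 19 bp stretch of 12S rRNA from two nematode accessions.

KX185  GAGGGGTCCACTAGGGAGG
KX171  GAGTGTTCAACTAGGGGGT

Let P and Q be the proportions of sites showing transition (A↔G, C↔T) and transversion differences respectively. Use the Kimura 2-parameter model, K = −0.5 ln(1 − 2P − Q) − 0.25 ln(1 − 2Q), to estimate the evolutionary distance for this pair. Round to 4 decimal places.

0.3264

Differing sites — 4:G/T (Tv); 6:G/T (Tv); 9:C/A (Tv); 17:A/G (Ti); 19:G/T (Tv).
Of the 5 differences, 1 transition and 4 transversions over 19 sites: P = 1/19 = 0.052632, Q = 4/19 = 0.210526.
d = −0.5·ln(0.684210) − 0.25·ln(0.578948) = −0.5·(-0.379490) − 0.25·(-0.546543) = 0.3264.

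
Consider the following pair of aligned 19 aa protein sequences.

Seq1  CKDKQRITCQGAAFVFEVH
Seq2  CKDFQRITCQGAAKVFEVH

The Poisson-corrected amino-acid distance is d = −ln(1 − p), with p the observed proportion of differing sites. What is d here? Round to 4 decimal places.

0.1112

Differing sites — 4:K/F; 14:F/K.
p = 2/19 = 0.105263.
d = −ln(1 − 0.105263) = −ln(0.894737) = 0.1112.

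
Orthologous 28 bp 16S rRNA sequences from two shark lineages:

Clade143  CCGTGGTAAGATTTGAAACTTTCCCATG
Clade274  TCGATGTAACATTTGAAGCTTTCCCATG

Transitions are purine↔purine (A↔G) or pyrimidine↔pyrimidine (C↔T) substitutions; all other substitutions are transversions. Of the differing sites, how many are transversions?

The sequences differ at positions 1 (C/T, transition), 4 (T/A, transversion), 5 (G/T, transversion), 10 (G/C, transversion), 18 (A/G, transition).
Of the 5 differences, 2 transitions and 3 transversions, so the answer is 3.

3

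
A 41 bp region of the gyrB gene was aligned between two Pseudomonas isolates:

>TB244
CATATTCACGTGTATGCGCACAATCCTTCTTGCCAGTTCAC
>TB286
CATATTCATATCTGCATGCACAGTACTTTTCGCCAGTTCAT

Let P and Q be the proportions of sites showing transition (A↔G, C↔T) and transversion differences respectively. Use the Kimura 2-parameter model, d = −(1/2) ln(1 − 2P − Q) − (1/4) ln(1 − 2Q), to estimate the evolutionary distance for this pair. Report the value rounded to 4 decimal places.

The sequences differ at positions 9 (C/T, transition), 10 (G/A, transition), 12 (G/C, transversion), 14 (A/G, transition), 15 (T/C, transition), 16 (G/A, transition), 17 (C/T, transition), 23 (A/G, transition), 25 (C/A, transversion), 29 (C/T, transition), 31 (T/C, transition), 41 (C/T, transition).
Of the 12 differences, 10 transitions and 2 transversions over 41 sites: P = 10/41 = 0.243902, Q = 2/41 = 0.048780.
d = −0.5·ln(0.463416) − 0.25·ln(0.902440) = −0.5·(-0.769130) − 0.25·(-0.102653) = 0.4102.

0.4102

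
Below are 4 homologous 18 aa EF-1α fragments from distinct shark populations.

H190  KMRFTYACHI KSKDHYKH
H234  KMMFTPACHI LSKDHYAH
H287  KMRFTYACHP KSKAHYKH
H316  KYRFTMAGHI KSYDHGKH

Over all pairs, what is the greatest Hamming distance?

8

Pairwise Hamming distances:
  H190 vs H234: 4
  H190 vs H287: 2
  H190 vs H316: 5
  H234 vs H287: 6
  H234 vs H316: 8
  H287 vs H316: 7
The largest is 8, between H234 and H316.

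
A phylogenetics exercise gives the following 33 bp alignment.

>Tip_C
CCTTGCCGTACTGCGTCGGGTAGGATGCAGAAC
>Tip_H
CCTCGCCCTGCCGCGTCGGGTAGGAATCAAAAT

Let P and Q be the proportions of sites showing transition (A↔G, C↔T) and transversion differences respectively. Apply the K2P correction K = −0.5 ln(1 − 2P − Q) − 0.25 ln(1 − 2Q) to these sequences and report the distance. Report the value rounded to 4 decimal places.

0.3006

The sequences differ at positions 4 (T/C, transition), 8 (G/C, transversion), 10 (A/G, transition), 12 (T/C, transition), 26 (T/A, transversion), 27 (G/T, transversion), 30 (G/A, transition), 33 (C/T, transition).
Of the 8 differences, 5 transitions and 3 transversions over 33 sites: P = 5/33 = 0.151515, Q = 3/33 = 0.090909.
d = −0.5·ln(0.606061) − 0.25·ln(0.818182) = −0.5·(-0.500775) − 0.25·(-0.200670) = 0.3006.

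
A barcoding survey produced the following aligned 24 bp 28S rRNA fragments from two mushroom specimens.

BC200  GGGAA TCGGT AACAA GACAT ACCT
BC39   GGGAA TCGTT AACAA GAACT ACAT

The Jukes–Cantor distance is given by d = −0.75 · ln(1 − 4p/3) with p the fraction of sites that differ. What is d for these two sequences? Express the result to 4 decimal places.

Mismatches occur at site 9 (G/T), site 18 (C/A), site 19 (A/C), site 23 (C/A).
p = 4/24 = 0.166667.
d = −0.75 · ln(1 − (4/3)·0.166667) = −0.75 · ln(0.777777) = −0.75 · (-0.251315) = 0.1885.

0.1885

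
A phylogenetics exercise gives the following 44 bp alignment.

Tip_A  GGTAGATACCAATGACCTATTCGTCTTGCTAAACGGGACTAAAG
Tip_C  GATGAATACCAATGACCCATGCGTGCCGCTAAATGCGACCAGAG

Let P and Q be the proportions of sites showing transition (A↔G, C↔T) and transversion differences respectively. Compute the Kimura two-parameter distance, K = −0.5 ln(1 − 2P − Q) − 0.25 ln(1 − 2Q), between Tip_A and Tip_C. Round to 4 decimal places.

Differing sites — 2:G/A (Ti); 4:A/G (Ti); 5:G/A (Ti); 18:T/C (Ti); 21:T/G (Tv); 25:C/G (Tv); 26:T/C (Ti); 27:T/C (Ti); 34:C/T (Ti); 36:G/C (Tv); 40:T/C (Ti); 42:A/G (Ti).
Of the 12 differences, 9 transitions and 3 transversions over 44 sites: P = 9/44 = 0.204545, Q = 3/44 = 0.068182.
d = −0.5·ln(0.522728) − 0.25·ln(0.863636) = −0.5·(-0.648694) − 0.25·(-0.146604) = 0.3610.

0.3610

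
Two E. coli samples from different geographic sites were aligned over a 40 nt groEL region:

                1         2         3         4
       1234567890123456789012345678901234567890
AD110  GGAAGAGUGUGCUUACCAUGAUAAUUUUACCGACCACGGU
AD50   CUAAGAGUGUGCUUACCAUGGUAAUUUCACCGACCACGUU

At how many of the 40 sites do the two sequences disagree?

5

Mismatches occur at site 1 (G↔C), site 2 (G↔U), site 21 (A↔G), site 28 (U↔C), site 39 (G↔U).
That gives 5 mismatches out of 40 aligned sites, so the Hamming distance is 5.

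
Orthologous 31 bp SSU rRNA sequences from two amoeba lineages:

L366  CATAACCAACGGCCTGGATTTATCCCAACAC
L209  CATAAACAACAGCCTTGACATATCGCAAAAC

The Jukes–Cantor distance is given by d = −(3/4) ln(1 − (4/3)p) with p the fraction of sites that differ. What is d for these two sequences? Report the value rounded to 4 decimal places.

0.2687

Differing sites — 6:C/A; 11:G/A; 16:G/T; 19:T/C; 20:T/A; 25:C/G; 29:C/A.
p = 7/31 = 0.225806.
d = −0.75 · ln(1 − (4/3)·0.225806) = −0.75 · ln(0.698925) = −0.75 · (-0.358212) = 0.2687.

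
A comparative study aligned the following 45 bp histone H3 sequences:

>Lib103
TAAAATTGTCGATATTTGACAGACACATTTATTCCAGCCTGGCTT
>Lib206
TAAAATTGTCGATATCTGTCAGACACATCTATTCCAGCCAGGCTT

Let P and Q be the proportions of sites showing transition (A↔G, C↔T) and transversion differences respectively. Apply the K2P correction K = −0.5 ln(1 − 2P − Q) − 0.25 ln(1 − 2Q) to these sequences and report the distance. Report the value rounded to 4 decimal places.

0.0948

The sequences differ at positions 16 (T/C, transition), 19 (A/T, transversion), 29 (T/C, transition), 40 (T/A, transversion).
Of the 4 differences, 2 transitions and 2 transversions over 45 sites: P = 2/45 = 0.044444, Q = 2/45 = 0.044444.
d = −0.5·ln(0.866668) − 0.25·ln(0.911112) = −0.5·(-0.143099) − 0.25·(-0.093089) = 0.0948.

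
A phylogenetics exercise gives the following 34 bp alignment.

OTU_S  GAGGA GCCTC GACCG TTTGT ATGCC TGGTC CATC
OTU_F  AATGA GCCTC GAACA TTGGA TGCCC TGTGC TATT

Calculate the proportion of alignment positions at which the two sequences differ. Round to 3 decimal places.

0.382

Mismatches occur at site 1 (G/A), site 3 (G/T), site 13 (C/A), site 15 (G/A), site 18 (T/G), site 20 (T/A), site 21 (A/T), site 22 (T/G), site 23 (G/C), site 28 (G/T), site 29 (T/G), site 31 (C/T), site 34 (C/T).
There are 13 differences over 34 sites, so p = 13/34 = 0.382.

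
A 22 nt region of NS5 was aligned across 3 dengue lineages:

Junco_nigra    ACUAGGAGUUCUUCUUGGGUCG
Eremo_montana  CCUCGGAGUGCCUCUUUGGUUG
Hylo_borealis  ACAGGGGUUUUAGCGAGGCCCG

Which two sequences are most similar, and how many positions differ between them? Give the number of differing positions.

6

Pairwise Hamming distances:
  Junco_nigra vs Eremo_montana: 6
  Junco_nigra vs Hylo_borealis: 11
  Eremo_montana vs Hylo_borealis: 15
The smallest is 6, between Junco_nigra and Eremo_montana.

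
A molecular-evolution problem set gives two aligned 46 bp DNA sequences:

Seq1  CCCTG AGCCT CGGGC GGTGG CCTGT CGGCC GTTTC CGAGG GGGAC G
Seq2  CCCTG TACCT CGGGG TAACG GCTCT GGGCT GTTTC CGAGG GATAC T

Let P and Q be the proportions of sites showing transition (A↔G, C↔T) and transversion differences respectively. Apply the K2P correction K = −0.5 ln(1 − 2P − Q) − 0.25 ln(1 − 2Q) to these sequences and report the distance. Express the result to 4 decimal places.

0.3909

Differing sites — 6:A/T (Tv); 7:G/A (Ti); 15:C/G (Tv); 16:G/T (Tv); 17:G/A (Ti); 18:T/A (Tv); 19:G/C (Tv); 21:C/G (Tv); 24:G/C (Tv); 26:C/G (Tv); 30:C/T (Ti); 42:G/A (Ti); 43:G/T (Tv); 46:G/T (Tv).
Of the 14 differences, 4 transitions and 10 transversions over 46 sites: P = 4/46 = 0.086957, Q = 10/46 = 0.217391.
d = −0.5·ln(0.608695) − 0.25·ln(0.565218) = −0.5·(-0.496438) − 0.25·(-0.570544) = 0.3909.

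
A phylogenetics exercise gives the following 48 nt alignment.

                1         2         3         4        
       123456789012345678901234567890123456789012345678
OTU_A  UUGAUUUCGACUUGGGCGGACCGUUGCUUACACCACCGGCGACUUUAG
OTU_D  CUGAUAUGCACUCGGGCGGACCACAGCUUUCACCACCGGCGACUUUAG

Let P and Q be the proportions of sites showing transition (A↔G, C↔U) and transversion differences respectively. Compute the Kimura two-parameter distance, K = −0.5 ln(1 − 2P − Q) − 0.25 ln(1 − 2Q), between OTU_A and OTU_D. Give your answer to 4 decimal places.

The sequences differ at positions 1 (U/C, transition), 6 (U/A, transversion), 8 (C/G, transversion), 9 (G/C, transversion), 13 (U/C, transition), 23 (G/A, transition), 24 (U/C, transition), 25 (U/A, transversion), 30 (A/U, transversion).
Of the 9 differences, 4 transitions and 5 transversions over 48 sites: P = 4/48 = 0.083333, Q = 5/48 = 0.104167.
d = −0.5·ln(0.729167) − 0.25·ln(0.791666) = −0.5·(-0.315852) − 0.25·(-0.233616) = 0.2163.

0.2163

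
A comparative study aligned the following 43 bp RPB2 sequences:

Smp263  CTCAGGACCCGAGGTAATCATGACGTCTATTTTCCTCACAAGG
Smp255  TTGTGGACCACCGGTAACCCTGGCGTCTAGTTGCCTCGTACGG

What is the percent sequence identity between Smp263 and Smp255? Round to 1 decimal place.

67.4%

Mismatches occur at site 1 (C/T), site 3 (C/G), site 4 (A/T), site 10 (C/A), site 11 (G/C), site 12 (A/C), site 18 (T/C), site 20 (A/C), site 23 (A/G), site 30 (T/G), site 33 (T/G), site 38 (A/G), site 39 (C/T), site 41 (A/C).
29 of the 43 sites match, so the percent identity is 29/43 × 100 = 67.4%.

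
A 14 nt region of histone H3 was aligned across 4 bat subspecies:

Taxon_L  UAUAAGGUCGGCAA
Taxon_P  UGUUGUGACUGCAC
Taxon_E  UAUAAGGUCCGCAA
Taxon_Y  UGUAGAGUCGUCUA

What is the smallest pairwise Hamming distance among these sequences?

1

Pairwise Hamming distances:
  Taxon_L vs Taxon_P: 7
  Taxon_L vs Taxon_E: 1
  Taxon_L vs Taxon_Y: 5
  Taxon_P vs Taxon_E: 7
  Taxon_P vs Taxon_Y: 7
  Taxon_E vs Taxon_Y: 6
The smallest is 1, between Taxon_L and Taxon_E.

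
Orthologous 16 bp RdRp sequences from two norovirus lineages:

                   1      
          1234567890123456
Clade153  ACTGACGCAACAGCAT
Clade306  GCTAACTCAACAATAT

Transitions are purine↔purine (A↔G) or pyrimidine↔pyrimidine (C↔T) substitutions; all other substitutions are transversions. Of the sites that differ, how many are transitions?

4

Mismatches occur at site 1 (A/G, transition), site 4 (G/A, transition), site 7 (G/T, transversion), site 13 (G/A, transition), site 14 (C/T, transition).
Of the 5 differences, 4 transitions and 1 transversion, so the answer is 4.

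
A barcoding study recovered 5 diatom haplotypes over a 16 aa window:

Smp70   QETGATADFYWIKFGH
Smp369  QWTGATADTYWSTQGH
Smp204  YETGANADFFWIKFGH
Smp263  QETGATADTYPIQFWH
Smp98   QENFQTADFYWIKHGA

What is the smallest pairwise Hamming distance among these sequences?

Pairwise Hamming distances:
  Smp70 vs Smp369: 5
  Smp70 vs Smp204: 3
  Smp70 vs Smp263: 4
  Smp70 vs Smp98: 5
  Smp369 vs Smp204: 8
  Smp369 vs Smp263: 6
  Smp369 vs Smp98: 9
  Smp204 vs Smp263: 7
  Smp204 vs Smp98: 8
  Smp263 vs Smp98: 9
The smallest is 3, between Smp70 and Smp204.

3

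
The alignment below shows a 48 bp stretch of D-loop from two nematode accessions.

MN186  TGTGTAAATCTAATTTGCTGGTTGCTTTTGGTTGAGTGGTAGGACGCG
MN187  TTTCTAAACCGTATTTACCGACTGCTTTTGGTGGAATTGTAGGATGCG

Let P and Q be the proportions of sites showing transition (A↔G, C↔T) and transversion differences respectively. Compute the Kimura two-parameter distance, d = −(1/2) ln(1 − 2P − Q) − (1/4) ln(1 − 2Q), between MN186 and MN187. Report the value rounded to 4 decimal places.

0.3414

Differing sites — 2:G/T (Tv); 4:G/C (Tv); 9:T/C (Ti); 11:T/G (Tv); 12:A/T (Tv); 17:G/A (Ti); 19:T/C (Ti); 21:G/A (Ti); 22:T/C (Ti); 33:T/G (Tv); 36:G/A (Ti); 38:G/T (Tv); 45:C/T (Ti).
Of the 13 differences, 7 transitions and 6 transversions over 48 sites: P = 7/48 = 0.145833, Q = 6/48 = 0.125000.
d = −0.5·ln(0.583334) − 0.25·ln(0.750000) = −0.5·(-0.538995) − 0.25·(-0.287682) = 0.3414.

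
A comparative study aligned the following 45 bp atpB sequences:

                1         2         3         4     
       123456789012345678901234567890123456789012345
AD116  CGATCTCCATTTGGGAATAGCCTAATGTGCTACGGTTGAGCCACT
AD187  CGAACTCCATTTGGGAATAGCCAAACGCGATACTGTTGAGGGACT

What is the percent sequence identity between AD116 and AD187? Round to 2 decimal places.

82.22%

Mismatches occur at site 4 (T/A), site 23 (T/A), site 26 (T/C), site 28 (T/C), site 30 (C/A), site 34 (G/T), site 41 (C/G), site 42 (C/G).
37 of the 45 sites match, so the percent identity is 37/45 × 100 = 82.22%.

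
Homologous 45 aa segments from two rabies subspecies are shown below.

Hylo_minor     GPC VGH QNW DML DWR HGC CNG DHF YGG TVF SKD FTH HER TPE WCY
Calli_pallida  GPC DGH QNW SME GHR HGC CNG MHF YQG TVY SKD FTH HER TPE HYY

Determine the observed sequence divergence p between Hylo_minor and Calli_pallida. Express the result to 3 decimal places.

0.222

Mismatches occur at site 4 (V→D), site 10 (D→S), site 12 (L→E), site 13 (D→G), site 14 (W→H), site 22 (D→M), site 26 (G→Q), site 30 (F→Y), site 43 (W→H), site 44 (C→Y).
There are 10 differences over 45 sites, so p = 10/45 = 0.222.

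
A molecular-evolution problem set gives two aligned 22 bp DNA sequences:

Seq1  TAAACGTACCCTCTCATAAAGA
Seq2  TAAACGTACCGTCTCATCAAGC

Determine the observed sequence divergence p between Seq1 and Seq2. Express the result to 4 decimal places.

The sequences differ at positions 11 (C/G), 18 (A/C), 22 (A/C).
There are 3 differences over 22 sites, so p = 3/22 = 0.1364.

0.1364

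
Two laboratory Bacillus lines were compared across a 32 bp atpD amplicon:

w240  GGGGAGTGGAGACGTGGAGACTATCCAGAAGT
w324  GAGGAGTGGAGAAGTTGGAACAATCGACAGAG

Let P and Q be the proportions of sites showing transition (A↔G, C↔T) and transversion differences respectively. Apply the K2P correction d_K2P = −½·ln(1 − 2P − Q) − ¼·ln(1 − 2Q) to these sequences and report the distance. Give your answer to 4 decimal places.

0.4641

Mismatches occur at site 2 (G↔A, transition), site 13 (C↔A, transversion), site 16 (G↔T, transversion), site 18 (A↔G, transition), site 19 (G↔A, transition), site 22 (T↔A, transversion), site 26 (C↔G, transversion), site 28 (G↔C, transversion), site 30 (A↔G, transition), site 31 (G↔A, transition), site 32 (T↔G, transversion).
Of the 11 differences, 5 transitions and 6 transversions over 32 sites: P = 5/32 = 0.156250, Q = 6/32 = 0.187500.
d = −0.5·ln(0.500000) − 0.25·ln(0.625000) = −0.5·(-0.693147) − 0.25·(-0.470004) = 0.4641.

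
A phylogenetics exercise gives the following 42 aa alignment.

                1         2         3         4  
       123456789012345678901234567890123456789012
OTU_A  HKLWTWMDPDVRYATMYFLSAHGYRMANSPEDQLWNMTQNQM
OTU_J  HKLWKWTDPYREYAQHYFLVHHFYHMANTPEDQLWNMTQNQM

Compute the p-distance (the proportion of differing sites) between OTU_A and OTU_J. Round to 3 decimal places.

0.286

Mismatches occur at site 5 (T/K), site 7 (M/T), site 10 (D/Y), site 11 (V/R), site 12 (R/E), site 15 (T/Q), site 16 (M/H), site 20 (S/V), site 21 (A/H), site 23 (G/F), site 25 (R/H), site 29 (S/T).
There are 12 differences over 42 sites, so p = 12/42 = 0.286.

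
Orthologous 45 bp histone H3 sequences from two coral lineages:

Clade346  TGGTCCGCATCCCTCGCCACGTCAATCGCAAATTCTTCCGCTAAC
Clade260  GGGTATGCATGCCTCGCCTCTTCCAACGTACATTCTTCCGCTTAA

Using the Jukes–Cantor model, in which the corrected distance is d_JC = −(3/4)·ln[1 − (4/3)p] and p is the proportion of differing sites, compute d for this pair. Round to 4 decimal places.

Mismatches occur at site 1 (T/G), site 5 (C/A), site 6 (C/T), site 11 (C/G), site 19 (A/T), site 21 (G/T), site 24 (A/C), site 26 (T/A), site 29 (C/T), site 31 (A/C), site 43 (A/T), site 45 (C/A).
p = 12/45 = 0.266667.
d = −0.75 · ln(1 − (4/3)·0.266667) = −0.75 · ln(0.644444) = −0.75 · (-0.439367) = 0.3295.

0.3295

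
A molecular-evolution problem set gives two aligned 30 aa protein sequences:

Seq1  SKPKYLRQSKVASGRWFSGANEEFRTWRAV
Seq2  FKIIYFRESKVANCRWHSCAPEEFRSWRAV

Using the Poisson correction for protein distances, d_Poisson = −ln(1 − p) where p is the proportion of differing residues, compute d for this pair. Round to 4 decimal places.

Differing sites — 1:S/F; 3:P/I; 4:K/I; 6:L/F; 8:Q/E; 13:S/N; 14:G/C; 17:F/H; 19:G/C; 21:N/P; 26:T/S.
p = 11/30 = 0.366667.
d = −ln(1 − 0.366667) = −ln(0.633333) = 0.4568.

0.4568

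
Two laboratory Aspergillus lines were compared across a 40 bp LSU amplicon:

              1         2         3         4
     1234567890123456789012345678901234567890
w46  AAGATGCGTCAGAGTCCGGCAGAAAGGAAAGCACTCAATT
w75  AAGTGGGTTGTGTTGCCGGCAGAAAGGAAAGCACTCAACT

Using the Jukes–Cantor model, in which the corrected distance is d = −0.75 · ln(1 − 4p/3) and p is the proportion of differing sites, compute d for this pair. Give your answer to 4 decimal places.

0.3041

Differing sites — 4:A/T; 5:T/G; 7:C/G; 8:G/T; 10:C/G; 11:A/T; 13:A/T; 14:G/T; 15:T/G; 39:T/C.
p = 10/40 = 0.250000.
d = −0.75 · ln(1 − (4/3)·0.250000) = −0.75 · ln(0.666667) = −0.75 · (-0.405465) = 0.3041.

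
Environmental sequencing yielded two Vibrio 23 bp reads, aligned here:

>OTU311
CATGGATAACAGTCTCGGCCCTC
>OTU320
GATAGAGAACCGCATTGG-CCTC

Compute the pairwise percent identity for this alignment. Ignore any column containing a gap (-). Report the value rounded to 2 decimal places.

68.18%

Excluding the 1 gap column leaves 22 comparable sites.
Mismatches occur at site 1 (C↔G), site 4 (G↔A), site 7 (T↔G), site 11 (A↔C), site 13 (T↔C), site 14 (C↔A), site 16 (C↔T).
15 of the 22 comparable sites match, so the percent identity is 15/22 × 100 = 68.18%.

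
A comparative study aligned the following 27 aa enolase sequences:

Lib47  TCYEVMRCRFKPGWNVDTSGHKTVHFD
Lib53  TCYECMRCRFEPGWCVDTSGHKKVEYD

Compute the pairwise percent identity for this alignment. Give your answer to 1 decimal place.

77.8%

Mismatches occur at site 5 (V→C), site 11 (K→E), site 15 (N→C), site 23 (T→K), site 25 (H→E), site 26 (F→Y).
21 of the 27 sites match, so the percent identity is 21/27 × 100 = 77.8%.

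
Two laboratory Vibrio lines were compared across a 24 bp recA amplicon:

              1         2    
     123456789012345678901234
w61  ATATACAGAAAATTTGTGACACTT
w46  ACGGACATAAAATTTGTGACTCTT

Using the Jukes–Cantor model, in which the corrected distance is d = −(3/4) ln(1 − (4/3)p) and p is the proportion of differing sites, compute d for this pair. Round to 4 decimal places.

Mismatches occur at site 2 (T/C), site 3 (A/G), site 4 (T/G), site 8 (G/T), site 21 (A/T).
p = 5/24 = 0.208333.
d = −0.75 · ln(1 − (4/3)·0.208333) = −0.75 · ln(0.722223) = −0.75 · (-0.325421) = 0.2441.

0.2441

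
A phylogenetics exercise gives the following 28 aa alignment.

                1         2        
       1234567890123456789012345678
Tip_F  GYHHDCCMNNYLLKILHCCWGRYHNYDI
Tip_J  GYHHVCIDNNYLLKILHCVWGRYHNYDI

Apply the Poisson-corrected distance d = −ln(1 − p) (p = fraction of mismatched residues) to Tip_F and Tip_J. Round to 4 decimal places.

The sequences differ at positions 5 (D/V), 7 (C/I), 8 (M/D), 19 (C/V).
p = 4/28 = 0.142857.
d = −ln(1 − 0.142857) = −ln(0.857143) = 0.1542.

0.1542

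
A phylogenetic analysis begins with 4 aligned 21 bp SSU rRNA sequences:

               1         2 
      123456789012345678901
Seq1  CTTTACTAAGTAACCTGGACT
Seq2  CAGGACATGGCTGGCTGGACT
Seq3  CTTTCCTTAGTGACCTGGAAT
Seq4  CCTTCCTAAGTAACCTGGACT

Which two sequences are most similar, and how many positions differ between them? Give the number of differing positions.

Pairwise Hamming distances:
  Seq1 vs Seq2: 10
  Seq1 vs Seq3: 4
  Seq1 vs Seq4: 2
  Seq2 vs Seq3: 11
  Seq2 vs Seq4: 11
  Seq3 vs Seq4: 4
The smallest is 2, between Seq1 and Seq4.

2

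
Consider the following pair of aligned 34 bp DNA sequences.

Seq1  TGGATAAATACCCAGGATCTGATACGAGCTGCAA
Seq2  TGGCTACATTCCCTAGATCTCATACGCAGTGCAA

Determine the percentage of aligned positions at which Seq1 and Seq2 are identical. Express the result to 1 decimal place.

Differing sites — 4:A/C; 7:A/C; 10:A/T; 14:A/T; 15:G/A; 21:G/C; 27:A/C; 28:G/A; 29:C/G.
25 of the 34 sites match, so the percent identity is 25/34 × 100 = 73.5%.

73.5%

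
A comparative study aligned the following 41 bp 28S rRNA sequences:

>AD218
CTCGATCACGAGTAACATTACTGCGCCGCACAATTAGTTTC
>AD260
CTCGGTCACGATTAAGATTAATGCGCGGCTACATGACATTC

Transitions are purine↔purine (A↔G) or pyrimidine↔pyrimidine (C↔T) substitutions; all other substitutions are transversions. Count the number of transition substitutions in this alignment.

1

Differing sites — 5:A/G (Ti); 12:G/T (Tv); 16:C/G (Tv); 21:C/A (Tv); 27:C/G (Tv); 30:A/T (Tv); 31:C/A (Tv); 32:A/C (Tv); 35:T/G (Tv); 37:G/C (Tv); 38:T/A (Tv).
Of the 11 differences, 1 transition and 10 transversions, so the answer is 1.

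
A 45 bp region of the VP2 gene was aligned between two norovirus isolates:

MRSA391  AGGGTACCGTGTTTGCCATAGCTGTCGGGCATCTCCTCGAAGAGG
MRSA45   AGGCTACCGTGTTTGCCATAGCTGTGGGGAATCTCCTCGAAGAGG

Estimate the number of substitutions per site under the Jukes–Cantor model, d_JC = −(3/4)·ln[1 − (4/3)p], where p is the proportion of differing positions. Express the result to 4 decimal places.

0.0698

Mismatches occur at site 4 (G/C), site 26 (C/G), site 30 (C/A).
p = 3/45 = 0.066667.
d = −0.75 · ln(1 − (4/3)·0.066667) = −0.75 · ln(0.911111) = −0.75 · (-0.093091) = 0.0698.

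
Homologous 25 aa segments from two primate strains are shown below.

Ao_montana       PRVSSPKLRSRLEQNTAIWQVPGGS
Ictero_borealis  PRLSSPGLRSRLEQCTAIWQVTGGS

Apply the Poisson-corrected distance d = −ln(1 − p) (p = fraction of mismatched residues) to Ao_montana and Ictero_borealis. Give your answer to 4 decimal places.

Differing sites — 3:V/L; 7:K/G; 15:N/C; 22:P/T.
p = 4/25 = 0.160000.
d = −ln(1 − 0.160000) = −ln(0.840000) = 0.1744.

0.1744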